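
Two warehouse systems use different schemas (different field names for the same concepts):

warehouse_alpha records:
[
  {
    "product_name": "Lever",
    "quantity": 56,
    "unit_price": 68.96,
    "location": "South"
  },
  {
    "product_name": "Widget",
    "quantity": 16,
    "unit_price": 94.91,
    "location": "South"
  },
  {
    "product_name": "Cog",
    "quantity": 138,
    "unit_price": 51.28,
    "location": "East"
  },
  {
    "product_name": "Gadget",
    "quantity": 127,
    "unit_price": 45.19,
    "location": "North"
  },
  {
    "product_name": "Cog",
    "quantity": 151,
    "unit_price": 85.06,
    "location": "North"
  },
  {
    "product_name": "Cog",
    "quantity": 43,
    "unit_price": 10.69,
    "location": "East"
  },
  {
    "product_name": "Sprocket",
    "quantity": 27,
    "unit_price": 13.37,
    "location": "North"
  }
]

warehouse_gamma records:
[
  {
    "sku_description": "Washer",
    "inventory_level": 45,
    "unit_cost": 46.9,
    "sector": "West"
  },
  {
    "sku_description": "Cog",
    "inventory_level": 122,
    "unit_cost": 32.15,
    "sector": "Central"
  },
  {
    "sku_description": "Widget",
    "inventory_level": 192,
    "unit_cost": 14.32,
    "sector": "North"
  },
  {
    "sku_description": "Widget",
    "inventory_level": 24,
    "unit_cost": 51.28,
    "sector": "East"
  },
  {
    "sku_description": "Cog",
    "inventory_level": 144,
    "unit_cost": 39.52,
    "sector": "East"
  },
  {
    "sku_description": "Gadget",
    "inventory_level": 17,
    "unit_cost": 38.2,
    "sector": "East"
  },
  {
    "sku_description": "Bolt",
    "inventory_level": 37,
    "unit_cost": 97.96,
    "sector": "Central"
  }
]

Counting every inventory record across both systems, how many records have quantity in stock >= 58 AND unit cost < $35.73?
2

Schema mappings:
- "quantity" (warehouse_alpha) = "inventory_level" (warehouse_gamma) = quantity
- "unit_price" (warehouse_alpha) = "unit_cost" (warehouse_gamma) = unit cost

Records meeting both conditions in warehouse_alpha: 0
Records meeting both conditions in warehouse_gamma: 2

Total: 0 + 2 = 2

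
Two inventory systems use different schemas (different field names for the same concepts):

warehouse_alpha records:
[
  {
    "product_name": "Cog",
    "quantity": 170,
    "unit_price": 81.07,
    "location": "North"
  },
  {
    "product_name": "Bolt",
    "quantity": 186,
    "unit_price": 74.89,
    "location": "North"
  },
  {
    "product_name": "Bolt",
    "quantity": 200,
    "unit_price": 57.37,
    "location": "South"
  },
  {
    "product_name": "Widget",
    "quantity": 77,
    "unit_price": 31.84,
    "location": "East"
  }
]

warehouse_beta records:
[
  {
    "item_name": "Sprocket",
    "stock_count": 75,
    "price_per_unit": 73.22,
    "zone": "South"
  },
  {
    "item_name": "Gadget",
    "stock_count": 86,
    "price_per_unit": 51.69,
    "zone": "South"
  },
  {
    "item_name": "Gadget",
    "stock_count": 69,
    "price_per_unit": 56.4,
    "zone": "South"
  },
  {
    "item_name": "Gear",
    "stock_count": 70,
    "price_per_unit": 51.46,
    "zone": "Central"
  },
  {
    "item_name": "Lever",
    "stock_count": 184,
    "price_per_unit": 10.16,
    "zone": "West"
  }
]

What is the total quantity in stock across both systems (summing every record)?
1117

To reconcile these schemas, identify the field holding the quantity in stock in each system:
1. In warehouse_alpha it is "quantity"
2. In warehouse_beta it is "stock_count"

From warehouse_alpha: 170 + 186 + 200 + 77 = 633
From warehouse_beta: 75 + 86 + 69 + 70 + 184 = 484

Total: 633 + 484 = 1117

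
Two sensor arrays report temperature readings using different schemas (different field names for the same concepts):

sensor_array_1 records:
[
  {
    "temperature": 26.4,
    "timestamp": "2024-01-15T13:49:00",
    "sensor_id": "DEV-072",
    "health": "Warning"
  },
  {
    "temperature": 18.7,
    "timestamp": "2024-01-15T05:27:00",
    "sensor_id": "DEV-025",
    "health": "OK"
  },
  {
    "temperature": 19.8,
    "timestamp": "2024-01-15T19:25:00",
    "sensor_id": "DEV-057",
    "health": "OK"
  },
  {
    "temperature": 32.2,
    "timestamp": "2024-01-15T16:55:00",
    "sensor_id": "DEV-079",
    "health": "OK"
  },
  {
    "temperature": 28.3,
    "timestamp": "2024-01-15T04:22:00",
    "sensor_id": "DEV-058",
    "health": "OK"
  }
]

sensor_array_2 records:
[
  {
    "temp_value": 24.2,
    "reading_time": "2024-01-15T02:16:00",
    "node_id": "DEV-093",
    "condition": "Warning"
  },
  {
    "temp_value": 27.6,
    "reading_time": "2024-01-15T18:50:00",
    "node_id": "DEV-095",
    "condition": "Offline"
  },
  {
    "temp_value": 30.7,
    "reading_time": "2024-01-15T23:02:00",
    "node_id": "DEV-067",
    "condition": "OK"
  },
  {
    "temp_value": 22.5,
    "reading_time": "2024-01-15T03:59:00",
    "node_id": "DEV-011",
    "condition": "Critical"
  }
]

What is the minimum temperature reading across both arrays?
18.7

Schema mapping: "temperature" (sensor_array_1) = "temp_value" (sensor_array_2) = temperature reading

Minimum in sensor_array_1: 18.7
Minimum in sensor_array_2: 22.5

Overall minimum: min(18.7, 22.5) = 18.7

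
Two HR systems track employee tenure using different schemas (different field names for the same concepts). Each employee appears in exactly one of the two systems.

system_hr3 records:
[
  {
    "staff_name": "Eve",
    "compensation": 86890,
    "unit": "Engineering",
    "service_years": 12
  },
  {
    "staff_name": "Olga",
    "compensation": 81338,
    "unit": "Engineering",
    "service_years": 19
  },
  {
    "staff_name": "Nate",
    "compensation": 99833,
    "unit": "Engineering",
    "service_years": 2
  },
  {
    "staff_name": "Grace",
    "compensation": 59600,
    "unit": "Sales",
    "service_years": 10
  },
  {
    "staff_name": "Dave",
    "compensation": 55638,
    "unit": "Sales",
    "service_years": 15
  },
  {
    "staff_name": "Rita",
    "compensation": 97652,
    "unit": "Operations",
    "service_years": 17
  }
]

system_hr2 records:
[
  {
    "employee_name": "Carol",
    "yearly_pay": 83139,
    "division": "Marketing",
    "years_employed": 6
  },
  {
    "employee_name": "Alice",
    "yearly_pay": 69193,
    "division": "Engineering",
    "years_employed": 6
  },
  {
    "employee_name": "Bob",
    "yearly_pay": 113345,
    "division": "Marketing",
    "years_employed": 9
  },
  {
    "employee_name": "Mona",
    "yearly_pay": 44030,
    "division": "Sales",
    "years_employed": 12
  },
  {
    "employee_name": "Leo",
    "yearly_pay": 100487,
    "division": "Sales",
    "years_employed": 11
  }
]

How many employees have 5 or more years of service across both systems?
10

Reconcile schemas: "service_years" (system_hr3) = "years_employed" (system_hr2) = years of service

From system_hr3: 5 employees with >= 5 years
From system_hr2: 5 employees with >= 5 years

Total: 5 + 5 = 10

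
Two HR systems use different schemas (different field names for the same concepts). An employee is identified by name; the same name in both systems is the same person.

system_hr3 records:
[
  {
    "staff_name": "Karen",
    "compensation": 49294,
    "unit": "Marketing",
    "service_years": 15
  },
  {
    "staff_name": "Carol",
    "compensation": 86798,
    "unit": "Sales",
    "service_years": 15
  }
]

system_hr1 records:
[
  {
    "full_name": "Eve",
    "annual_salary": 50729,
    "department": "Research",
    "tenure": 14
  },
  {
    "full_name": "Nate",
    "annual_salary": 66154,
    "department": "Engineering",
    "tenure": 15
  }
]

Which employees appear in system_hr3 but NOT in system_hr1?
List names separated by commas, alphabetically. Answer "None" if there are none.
Carol, Karen

Schema mapping: "staff_name" (system_hr3) = "full_name" (system_hr1) = employee name

Names in system_hr3: ['Carol', 'Karen']
Names in system_hr1: ['Eve', 'Nate']

In system_hr3 but not system_hr1: ['Carol', 'Karen']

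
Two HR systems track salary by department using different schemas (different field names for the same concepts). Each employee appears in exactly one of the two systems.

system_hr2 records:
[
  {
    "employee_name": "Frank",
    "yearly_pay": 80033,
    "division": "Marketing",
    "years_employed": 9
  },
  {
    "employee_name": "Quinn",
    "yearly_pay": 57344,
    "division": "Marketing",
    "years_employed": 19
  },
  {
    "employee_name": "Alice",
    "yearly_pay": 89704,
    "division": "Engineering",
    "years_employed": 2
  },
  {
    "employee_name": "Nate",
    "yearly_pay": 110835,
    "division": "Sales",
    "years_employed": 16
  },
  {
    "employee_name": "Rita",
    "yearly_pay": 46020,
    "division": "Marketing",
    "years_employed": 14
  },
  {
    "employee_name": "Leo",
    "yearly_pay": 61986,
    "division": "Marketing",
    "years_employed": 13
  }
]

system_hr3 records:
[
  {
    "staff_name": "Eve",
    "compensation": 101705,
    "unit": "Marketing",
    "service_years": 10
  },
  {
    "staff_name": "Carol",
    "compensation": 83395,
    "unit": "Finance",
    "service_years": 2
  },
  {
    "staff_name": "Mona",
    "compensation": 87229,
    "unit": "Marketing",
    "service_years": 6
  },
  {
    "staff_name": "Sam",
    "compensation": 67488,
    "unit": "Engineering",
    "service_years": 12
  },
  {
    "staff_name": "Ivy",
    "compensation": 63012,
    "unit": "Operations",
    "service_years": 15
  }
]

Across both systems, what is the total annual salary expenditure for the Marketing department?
434317

Schema mappings:
- "division" (system_hr2) = "unit" (system_hr3) = department
- "yearly_pay" (system_hr2) = "compensation" (system_hr3) = salary

Marketing salaries from system_hr2: 245383
Marketing salaries from system_hr3: 188934

Total: 245383 + 188934 = 434317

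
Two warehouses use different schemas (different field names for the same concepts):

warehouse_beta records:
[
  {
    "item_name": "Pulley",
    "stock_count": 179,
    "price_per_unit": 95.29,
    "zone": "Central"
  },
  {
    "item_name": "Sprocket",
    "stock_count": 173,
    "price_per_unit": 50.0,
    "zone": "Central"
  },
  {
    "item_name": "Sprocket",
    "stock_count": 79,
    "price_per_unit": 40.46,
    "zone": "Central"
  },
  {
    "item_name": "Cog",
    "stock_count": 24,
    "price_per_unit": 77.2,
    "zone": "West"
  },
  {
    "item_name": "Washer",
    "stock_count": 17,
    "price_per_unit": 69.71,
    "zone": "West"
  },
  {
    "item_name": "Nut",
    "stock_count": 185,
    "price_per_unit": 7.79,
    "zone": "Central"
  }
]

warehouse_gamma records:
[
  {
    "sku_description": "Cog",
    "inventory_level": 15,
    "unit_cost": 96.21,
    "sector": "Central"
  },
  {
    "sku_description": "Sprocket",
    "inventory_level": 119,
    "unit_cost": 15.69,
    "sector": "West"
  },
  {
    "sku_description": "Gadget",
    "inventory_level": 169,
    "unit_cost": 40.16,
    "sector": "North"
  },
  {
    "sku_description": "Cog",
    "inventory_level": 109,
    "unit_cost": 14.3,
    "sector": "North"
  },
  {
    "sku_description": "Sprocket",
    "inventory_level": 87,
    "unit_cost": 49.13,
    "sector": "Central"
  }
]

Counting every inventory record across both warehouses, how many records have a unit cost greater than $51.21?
4

Schema mapping: "price_per_unit" (warehouse_beta) = "unit_cost" (warehouse_gamma) = unit cost

Records > $51.21 in warehouse_beta: 3
Records > $51.21 in warehouse_gamma: 1

Total count: 3 + 1 = 4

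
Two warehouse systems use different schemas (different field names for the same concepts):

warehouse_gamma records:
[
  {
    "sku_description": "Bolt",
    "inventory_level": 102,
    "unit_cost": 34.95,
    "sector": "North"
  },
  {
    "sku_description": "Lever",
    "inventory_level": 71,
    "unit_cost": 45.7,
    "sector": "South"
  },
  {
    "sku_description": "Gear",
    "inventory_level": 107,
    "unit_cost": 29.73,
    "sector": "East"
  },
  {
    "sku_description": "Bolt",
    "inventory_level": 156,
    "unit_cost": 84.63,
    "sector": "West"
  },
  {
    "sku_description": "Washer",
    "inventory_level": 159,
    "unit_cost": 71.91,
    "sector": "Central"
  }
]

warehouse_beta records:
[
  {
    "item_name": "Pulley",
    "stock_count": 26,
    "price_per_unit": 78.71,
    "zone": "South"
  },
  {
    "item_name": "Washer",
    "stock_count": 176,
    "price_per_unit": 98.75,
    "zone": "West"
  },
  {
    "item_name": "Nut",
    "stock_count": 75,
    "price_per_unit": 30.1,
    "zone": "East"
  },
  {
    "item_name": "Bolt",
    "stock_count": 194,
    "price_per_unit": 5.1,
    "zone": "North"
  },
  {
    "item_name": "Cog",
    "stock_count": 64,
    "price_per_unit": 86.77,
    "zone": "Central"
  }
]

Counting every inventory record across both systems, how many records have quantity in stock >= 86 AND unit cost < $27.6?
1

Schema mappings:
- "inventory_level" (warehouse_gamma) = "stock_count" (warehouse_beta) = quantity
- "unit_cost" (warehouse_gamma) = "price_per_unit" (warehouse_beta) = unit cost

Records meeting both conditions in warehouse_gamma: 0
Records meeting both conditions in warehouse_beta: 1

Total: 0 + 1 = 1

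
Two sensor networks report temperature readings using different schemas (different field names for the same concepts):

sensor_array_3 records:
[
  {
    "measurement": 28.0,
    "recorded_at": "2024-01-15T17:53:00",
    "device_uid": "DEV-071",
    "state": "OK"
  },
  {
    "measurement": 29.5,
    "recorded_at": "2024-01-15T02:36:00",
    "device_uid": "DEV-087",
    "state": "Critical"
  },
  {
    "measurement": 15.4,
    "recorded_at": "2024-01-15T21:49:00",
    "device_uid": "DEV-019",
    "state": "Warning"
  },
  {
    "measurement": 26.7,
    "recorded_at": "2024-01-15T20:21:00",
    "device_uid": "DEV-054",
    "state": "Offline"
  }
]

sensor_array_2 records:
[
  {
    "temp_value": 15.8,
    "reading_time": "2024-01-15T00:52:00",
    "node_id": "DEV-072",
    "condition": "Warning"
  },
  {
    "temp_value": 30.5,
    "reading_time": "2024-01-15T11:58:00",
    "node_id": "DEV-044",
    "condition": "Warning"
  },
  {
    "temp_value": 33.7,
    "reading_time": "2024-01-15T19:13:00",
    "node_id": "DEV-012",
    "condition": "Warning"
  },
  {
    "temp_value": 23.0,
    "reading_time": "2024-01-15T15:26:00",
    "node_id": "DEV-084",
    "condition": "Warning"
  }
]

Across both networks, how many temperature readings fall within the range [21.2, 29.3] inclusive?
3

Schema mapping: "measurement" (sensor_array_3) = "temp_value" (sensor_array_2) = temperature

Readings in [21.2, 29.3] from sensor_array_3: 2
Readings in [21.2, 29.3] from sensor_array_2: 1

Total count: 2 + 1 = 3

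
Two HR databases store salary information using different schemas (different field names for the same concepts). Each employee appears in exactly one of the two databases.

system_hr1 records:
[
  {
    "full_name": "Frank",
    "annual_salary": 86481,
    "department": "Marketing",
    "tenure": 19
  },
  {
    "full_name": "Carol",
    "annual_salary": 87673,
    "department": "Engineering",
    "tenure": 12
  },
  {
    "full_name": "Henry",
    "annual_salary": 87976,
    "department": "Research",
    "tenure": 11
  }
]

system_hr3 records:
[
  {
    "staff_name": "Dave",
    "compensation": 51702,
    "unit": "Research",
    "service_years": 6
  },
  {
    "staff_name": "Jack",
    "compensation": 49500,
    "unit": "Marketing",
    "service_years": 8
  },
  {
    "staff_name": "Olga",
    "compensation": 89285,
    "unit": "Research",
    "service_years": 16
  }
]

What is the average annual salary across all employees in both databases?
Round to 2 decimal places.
75436.17

Schema mapping: "annual_salary" (system_hr1) = "compensation" (system_hr3) = annual salary

All salaries: [86481, 87673, 87976, 51702, 49500, 89285]
Sum: 452617
Count: 6
Average: 452617 / 6 = 75436.17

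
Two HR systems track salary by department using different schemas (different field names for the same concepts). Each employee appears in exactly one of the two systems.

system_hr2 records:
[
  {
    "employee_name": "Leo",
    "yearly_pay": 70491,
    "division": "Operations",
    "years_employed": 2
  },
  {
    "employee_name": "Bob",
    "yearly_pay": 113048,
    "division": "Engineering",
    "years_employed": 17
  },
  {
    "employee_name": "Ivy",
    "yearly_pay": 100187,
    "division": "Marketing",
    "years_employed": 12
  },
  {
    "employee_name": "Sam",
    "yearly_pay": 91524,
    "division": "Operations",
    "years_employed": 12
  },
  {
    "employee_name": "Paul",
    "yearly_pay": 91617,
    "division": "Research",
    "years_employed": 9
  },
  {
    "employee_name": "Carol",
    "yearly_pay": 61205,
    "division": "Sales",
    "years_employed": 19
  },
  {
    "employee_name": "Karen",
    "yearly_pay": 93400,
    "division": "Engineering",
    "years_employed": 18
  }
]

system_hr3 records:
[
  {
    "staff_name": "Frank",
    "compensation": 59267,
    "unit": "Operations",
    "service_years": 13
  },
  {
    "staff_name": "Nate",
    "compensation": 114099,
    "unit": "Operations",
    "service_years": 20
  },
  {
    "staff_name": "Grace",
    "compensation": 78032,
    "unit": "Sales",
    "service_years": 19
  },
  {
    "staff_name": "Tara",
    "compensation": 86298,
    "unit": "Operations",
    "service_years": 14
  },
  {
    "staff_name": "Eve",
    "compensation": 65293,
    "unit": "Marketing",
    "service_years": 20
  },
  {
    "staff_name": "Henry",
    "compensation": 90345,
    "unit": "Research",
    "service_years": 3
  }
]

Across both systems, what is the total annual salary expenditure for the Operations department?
421679

Schema mappings:
- "division" (system_hr2) = "unit" (system_hr3) = department
- "yearly_pay" (system_hr2) = "compensation" (system_hr3) = salary

Operations salaries from system_hr2: 162015
Operations salaries from system_hr3: 259664

Total: 162015 + 259664 = 421679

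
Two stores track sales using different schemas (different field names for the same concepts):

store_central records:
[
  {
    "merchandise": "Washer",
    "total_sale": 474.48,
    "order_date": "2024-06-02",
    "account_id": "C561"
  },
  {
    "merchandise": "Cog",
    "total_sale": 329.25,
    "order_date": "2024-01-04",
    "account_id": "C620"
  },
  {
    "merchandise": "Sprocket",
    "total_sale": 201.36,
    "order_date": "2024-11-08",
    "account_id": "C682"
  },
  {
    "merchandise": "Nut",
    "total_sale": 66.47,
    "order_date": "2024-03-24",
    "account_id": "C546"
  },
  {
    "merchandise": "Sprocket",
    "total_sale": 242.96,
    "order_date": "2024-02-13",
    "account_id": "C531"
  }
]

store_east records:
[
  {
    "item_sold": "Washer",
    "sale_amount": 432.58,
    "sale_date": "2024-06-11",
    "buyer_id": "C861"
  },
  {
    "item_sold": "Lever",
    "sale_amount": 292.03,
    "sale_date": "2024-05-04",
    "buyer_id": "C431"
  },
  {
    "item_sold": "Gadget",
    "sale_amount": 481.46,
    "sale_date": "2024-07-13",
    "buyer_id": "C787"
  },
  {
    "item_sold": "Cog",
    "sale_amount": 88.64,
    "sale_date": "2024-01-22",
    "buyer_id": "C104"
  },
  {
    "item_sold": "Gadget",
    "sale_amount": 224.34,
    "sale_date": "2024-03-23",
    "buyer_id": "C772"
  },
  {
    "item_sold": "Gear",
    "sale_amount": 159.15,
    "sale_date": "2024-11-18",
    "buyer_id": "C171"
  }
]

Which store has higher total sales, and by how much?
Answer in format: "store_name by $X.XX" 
store_east by $363.68

Schema mapping: "total_sale" (store_central) = "sale_amount" (store_east) = sale amount

Total for store_central: 1314.52
Total for store_east: 1678.20

Difference: |1314.52 - 1678.20| = 363.68
store_east has higher sales by $363.68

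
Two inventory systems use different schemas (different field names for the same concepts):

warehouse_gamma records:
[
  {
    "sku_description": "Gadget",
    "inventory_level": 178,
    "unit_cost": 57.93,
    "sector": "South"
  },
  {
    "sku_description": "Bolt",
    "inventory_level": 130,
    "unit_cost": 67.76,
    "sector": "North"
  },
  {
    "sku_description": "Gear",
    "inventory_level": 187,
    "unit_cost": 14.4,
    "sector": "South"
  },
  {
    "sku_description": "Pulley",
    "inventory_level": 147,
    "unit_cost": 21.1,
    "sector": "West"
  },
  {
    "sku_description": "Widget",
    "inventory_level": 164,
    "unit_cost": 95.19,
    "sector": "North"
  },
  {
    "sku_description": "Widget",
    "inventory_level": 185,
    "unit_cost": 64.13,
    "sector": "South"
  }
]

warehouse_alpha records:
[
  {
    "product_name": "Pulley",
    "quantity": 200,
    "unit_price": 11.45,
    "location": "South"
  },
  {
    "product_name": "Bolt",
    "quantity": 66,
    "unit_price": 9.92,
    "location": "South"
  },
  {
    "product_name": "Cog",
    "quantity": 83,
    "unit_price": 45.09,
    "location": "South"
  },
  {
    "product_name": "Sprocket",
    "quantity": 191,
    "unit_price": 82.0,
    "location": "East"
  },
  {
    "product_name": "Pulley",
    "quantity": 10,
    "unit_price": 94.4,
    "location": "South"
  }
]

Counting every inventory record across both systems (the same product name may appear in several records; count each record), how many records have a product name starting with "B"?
2

Schema mapping: "sku_description" (warehouse_gamma) = "product_name" (warehouse_alpha) = product name

Records with product name starting with "B" in warehouse_gamma: 1
Records with product name starting with "B" in warehouse_alpha: 1

Total: 1 + 1 = 2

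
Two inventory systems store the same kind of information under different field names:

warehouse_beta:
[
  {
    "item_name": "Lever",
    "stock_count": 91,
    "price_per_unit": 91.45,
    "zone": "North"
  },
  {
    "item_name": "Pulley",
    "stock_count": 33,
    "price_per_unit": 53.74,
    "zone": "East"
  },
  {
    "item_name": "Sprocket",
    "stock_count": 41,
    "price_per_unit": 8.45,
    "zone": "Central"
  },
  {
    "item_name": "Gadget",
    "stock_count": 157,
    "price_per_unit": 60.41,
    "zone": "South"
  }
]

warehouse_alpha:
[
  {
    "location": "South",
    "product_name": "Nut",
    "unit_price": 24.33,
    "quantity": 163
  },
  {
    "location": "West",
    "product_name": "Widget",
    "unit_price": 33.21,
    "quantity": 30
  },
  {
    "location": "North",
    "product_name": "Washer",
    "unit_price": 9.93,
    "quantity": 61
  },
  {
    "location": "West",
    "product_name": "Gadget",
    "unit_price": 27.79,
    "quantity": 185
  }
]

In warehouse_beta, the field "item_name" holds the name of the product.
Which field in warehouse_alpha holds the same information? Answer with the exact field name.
product_name

In warehouse_beta, "item_name" holds the name of the product.
The fields in warehouse_alpha are: "location", "product_name", "unit_price", "quantity".
"product_name" is the match: the name refers to the same concept and its values are product-name strings (e.g. 'Gadget', 'Nut').
The other fields ("location", "unit_price", "quantity") hold different kinds of data.

So "item_name" in warehouse_beta corresponds to "product_name" in warehouse_alpha.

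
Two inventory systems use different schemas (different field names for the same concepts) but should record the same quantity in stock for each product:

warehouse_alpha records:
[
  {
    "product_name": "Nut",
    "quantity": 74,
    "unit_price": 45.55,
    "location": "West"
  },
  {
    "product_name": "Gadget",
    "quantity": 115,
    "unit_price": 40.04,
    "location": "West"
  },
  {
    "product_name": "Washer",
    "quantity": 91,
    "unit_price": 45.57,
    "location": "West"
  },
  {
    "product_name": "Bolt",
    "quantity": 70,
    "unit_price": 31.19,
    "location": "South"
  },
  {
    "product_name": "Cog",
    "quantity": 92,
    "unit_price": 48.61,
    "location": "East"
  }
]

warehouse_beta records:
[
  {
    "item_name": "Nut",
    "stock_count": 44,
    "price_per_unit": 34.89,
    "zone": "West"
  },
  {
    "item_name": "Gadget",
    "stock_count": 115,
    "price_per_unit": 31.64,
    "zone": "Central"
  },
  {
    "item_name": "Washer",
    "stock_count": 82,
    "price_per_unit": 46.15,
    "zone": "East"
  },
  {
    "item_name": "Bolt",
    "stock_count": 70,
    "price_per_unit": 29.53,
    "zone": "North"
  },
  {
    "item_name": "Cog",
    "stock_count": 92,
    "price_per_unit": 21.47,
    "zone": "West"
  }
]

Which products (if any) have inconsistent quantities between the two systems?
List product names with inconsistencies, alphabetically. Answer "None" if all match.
Nut, Washer

Schema mappings:
- "product_name" (warehouse_alpha) = "item_name" (warehouse_beta) = product name
- "quantity" (warehouse_alpha) = "stock_count" (warehouse_beta) = quantity

Comparison:
  Nut: 74 vs 44 - MISMATCH
  Gadget: 115 vs 115 - MATCH
  Washer: 91 vs 82 - MISMATCH
  Bolt: 70 vs 70 - MATCH
  Cog: 92 vs 92 - MATCH

Products with inconsistencies: Nut, Washer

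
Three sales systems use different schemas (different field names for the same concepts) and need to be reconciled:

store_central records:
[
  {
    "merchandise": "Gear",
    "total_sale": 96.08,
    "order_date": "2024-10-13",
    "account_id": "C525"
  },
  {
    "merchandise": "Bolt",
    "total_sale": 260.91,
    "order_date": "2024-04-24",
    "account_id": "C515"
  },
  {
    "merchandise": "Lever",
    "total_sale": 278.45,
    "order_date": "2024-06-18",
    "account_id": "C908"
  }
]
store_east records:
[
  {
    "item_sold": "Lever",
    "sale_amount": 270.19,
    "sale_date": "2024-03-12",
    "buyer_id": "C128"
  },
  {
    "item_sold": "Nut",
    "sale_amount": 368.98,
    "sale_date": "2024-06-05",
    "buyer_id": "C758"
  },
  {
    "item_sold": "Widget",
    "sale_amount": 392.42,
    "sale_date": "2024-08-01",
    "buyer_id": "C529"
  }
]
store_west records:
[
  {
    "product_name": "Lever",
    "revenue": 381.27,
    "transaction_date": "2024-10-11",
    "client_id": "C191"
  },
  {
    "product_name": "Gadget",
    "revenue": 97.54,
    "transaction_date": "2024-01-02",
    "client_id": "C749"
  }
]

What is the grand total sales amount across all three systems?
2145.84

Schema reconciliation - all amount fields map to sale amount:

store_central (total_sale): 635.44
store_east (sale_amount): 1031.59
store_west (revenue): 478.81

Grand total: 2145.84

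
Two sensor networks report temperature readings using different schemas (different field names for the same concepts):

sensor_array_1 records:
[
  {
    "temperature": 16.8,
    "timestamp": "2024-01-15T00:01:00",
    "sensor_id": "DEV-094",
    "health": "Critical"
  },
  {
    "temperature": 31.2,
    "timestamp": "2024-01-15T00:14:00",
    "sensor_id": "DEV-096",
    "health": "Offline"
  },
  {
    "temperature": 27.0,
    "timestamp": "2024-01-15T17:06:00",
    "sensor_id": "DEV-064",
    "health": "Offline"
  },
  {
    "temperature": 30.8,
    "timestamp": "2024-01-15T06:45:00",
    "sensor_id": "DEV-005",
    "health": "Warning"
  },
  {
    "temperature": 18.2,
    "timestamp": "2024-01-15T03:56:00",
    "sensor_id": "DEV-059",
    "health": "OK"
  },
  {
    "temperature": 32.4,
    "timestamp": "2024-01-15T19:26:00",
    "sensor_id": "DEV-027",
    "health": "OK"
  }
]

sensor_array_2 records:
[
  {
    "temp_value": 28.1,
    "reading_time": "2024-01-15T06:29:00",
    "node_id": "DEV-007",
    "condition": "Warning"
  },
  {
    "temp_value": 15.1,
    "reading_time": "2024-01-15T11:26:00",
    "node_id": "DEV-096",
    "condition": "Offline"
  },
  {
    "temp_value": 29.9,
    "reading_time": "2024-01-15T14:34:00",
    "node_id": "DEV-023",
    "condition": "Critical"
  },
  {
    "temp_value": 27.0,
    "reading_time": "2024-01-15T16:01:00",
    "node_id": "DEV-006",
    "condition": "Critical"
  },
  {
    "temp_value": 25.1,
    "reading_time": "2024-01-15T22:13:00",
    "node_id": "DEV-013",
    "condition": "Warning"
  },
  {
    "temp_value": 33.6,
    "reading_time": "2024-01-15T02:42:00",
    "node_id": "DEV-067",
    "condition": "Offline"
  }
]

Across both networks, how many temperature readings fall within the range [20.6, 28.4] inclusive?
4

Schema mapping: "temperature" (sensor_array_1) = "temp_value" (sensor_array_2) = temperature

Readings in [20.6, 28.4] from sensor_array_1: 1
Readings in [20.6, 28.4] from sensor_array_2: 3

Total count: 1 + 3 = 4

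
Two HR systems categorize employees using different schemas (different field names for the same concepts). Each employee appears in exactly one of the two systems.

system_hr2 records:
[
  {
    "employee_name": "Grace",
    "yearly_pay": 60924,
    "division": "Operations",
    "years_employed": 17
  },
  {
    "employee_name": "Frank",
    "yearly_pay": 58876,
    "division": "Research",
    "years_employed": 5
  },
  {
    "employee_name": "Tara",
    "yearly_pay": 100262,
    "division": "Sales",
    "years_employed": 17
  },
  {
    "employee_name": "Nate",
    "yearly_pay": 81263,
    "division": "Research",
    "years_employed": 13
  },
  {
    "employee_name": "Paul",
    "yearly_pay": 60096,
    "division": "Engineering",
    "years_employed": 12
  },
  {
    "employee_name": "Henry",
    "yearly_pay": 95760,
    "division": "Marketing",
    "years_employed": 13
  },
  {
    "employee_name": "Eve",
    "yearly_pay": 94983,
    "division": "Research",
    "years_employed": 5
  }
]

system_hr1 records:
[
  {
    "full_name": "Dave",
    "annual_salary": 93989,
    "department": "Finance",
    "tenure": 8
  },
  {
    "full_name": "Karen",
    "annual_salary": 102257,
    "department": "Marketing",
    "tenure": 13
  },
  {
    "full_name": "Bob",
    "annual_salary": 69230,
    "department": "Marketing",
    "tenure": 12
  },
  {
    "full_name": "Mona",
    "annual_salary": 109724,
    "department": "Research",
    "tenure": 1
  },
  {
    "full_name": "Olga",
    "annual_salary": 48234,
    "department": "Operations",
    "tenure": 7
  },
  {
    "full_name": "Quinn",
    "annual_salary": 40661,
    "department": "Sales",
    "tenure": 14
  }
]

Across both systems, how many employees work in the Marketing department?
3

Schema mapping: "division" (system_hr2) = "department" (system_hr1) = department

Marketing employees in system_hr2: 1
Marketing employees in system_hr1: 2

Total in Marketing: 1 + 2 = 3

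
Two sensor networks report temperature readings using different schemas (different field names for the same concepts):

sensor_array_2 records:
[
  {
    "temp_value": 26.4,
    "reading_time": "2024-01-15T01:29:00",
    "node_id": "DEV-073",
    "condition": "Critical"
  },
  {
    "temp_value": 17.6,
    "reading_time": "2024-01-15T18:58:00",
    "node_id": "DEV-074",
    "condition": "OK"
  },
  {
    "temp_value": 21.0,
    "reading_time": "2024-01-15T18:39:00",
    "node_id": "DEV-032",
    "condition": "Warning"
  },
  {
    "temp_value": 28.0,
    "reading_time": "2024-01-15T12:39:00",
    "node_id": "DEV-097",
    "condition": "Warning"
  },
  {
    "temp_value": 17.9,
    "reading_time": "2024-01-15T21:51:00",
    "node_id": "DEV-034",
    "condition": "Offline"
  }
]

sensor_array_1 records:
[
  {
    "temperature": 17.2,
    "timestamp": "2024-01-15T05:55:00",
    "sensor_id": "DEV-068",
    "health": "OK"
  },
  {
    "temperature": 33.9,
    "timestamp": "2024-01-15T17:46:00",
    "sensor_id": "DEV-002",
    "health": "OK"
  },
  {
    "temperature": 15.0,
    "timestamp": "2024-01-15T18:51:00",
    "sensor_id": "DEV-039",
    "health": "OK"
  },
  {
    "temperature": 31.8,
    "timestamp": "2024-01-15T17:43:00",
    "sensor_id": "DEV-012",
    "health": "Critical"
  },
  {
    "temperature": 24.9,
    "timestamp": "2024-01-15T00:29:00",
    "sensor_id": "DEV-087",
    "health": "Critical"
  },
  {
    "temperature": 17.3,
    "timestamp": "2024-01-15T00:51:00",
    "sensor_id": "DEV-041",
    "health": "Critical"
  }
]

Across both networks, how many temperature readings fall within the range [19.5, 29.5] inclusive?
4

Schema mapping: "temp_value" (sensor_array_2) = "temperature" (sensor_array_1) = temperature

Readings in [19.5, 29.5] from sensor_array_2: 3
Readings in [19.5, 29.5] from sensor_array_1: 1

Total count: 3 + 1 = 4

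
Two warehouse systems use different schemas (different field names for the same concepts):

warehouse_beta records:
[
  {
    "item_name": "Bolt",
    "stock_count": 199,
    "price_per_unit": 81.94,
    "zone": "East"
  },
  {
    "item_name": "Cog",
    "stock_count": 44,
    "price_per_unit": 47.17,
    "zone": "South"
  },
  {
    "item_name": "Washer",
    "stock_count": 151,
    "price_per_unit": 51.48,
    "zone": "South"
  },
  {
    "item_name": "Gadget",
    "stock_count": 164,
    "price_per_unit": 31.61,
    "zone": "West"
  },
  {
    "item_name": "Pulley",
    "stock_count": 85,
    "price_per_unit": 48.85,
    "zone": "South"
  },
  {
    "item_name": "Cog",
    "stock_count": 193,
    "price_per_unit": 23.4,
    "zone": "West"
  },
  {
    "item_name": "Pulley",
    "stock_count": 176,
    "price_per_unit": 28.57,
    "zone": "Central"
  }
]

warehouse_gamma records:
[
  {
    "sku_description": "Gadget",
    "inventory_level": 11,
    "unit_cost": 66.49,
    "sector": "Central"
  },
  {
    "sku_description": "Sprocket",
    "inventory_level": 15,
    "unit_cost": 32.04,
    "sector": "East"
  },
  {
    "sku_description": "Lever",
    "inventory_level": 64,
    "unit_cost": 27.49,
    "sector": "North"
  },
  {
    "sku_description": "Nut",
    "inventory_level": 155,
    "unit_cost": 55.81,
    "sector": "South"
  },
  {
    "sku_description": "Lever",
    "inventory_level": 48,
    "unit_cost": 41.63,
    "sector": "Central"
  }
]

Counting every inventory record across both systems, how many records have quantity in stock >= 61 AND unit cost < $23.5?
1

Schema mappings:
- "stock_count" (warehouse_beta) = "inventory_level" (warehouse_gamma) = quantity
- "price_per_unit" (warehouse_beta) = "unit_cost" (warehouse_gamma) = unit cost

Records meeting both conditions in warehouse_beta: 1
Records meeting both conditions in warehouse_gamma: 0

Total: 1 + 0 = 1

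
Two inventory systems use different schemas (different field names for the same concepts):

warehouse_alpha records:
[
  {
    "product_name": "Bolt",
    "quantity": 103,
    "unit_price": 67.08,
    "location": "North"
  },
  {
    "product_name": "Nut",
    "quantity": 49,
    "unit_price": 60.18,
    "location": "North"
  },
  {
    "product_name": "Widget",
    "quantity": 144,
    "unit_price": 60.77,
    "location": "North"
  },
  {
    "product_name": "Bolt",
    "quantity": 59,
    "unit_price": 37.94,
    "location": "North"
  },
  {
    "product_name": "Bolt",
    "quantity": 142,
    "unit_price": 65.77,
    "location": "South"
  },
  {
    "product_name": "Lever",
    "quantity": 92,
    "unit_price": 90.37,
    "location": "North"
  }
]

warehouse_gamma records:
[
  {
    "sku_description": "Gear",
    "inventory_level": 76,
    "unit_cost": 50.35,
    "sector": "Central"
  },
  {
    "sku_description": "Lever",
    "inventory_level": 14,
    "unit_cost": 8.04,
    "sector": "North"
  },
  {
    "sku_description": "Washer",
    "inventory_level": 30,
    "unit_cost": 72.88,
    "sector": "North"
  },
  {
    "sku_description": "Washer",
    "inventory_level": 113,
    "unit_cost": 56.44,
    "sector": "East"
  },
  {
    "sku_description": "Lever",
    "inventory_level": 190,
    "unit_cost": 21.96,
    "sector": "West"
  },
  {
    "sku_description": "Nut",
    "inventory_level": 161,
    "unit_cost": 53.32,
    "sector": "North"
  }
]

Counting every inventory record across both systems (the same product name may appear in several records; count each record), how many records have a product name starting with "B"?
3

Schema mapping: "product_name" (warehouse_alpha) = "sku_description" (warehouse_gamma) = product name

Records with product name starting with "B" in warehouse_alpha: 3
Records with product name starting with "B" in warehouse_gamma: 0

Total: 3 + 0 = 3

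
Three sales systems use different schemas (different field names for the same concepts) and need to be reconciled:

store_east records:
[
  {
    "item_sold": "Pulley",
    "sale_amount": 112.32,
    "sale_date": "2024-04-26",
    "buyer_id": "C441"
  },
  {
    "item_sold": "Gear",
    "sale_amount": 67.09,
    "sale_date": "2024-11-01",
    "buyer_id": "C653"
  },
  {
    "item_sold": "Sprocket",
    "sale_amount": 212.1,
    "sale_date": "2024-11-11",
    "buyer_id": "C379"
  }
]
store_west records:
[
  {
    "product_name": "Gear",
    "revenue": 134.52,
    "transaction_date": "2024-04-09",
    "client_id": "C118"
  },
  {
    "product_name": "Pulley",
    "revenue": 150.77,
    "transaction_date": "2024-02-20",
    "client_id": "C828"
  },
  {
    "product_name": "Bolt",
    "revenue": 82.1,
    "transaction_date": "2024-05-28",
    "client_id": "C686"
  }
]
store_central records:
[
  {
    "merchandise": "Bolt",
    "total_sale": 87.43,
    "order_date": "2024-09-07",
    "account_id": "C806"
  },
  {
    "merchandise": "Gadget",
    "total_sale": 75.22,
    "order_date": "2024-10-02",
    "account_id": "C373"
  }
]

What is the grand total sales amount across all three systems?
921.55

Schema reconciliation - all amount fields map to sale amount:

store_east (sale_amount): 391.51
store_west (revenue): 367.39
store_central (total_sale): 162.65

Grand total: 921.55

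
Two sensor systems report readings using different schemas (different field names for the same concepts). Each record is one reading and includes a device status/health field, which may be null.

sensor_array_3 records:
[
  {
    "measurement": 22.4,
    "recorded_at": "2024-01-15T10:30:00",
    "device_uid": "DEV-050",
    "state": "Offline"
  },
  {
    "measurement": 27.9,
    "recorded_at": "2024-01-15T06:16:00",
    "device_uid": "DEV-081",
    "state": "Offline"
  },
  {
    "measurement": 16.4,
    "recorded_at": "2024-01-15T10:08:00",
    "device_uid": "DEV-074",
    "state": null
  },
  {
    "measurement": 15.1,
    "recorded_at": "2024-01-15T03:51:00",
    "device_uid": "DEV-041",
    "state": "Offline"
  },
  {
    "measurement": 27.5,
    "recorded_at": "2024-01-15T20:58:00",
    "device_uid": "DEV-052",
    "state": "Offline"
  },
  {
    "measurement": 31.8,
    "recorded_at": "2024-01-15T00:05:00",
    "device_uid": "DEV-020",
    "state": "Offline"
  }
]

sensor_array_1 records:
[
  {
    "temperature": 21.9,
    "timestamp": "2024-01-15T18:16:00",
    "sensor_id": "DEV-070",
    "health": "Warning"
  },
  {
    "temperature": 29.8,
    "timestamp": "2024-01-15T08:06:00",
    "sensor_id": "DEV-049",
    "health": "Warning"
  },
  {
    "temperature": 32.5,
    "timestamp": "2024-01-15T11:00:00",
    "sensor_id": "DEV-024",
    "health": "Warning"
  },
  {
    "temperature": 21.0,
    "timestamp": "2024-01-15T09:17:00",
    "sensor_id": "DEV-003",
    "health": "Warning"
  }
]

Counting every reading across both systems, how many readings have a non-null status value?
9

Schema mapping: "state" (sensor_array_3) = "health" (sensor_array_1) = status

Non-null in sensor_array_3: 5
Non-null in sensor_array_1: 4

Total non-null: 5 + 4 = 9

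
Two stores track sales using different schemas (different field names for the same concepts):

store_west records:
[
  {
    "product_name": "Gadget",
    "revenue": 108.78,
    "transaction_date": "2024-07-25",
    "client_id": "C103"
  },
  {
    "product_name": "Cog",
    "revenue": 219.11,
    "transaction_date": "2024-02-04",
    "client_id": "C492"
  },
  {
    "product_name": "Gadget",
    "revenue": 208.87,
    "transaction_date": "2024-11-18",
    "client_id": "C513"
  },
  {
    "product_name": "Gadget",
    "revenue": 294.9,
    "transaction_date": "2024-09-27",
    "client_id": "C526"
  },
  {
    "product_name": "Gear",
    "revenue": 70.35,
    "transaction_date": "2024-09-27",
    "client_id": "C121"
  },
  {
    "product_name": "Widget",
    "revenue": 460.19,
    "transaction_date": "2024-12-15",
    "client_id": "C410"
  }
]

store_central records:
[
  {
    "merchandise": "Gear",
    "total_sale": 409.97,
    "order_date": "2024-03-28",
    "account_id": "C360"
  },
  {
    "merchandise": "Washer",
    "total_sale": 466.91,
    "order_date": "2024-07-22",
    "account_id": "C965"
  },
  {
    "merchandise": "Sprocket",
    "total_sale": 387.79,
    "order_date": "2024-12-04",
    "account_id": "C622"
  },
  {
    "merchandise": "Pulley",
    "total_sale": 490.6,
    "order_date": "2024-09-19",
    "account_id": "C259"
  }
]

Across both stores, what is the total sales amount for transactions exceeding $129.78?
2938.34

Schema mapping: "revenue" (store_west) = "total_sale" (store_central) = sale amount

Sum of sales > $129.78 in store_west: 1183.07
Sum of sales > $129.78 in store_central: 1755.27

Total: 1183.07 + 1755.27 = 2938.34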